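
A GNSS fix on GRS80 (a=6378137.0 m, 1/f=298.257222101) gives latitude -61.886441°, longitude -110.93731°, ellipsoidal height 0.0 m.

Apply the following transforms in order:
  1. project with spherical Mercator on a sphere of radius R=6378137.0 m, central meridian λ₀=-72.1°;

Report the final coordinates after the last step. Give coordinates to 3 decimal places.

start: φ=-61.886441°, λ=-110.937310°, h=0.000 m
→ merc (R=6378137.0, λ₀=-72.1°): E=-4323349.5730, N=-8832266.1226

E=-4323349.573 m, N=-8832266.123 m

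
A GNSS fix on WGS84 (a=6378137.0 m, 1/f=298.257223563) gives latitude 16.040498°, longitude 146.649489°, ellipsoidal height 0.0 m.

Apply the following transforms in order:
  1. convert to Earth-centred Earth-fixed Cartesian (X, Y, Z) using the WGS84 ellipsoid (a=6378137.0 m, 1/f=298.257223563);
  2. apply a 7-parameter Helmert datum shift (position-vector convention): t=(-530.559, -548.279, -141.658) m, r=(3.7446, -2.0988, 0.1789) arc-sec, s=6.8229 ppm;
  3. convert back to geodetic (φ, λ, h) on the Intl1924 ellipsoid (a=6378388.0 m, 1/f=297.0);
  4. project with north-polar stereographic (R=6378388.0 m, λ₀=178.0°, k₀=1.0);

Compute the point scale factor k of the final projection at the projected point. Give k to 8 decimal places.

1.56703104

start: φ=16.040498°, λ=146.649489°, h=0.000 m
→ ECEF (a=6378137.000, f=1/298.257223563): X=-5121684.3801, Y=3370784.9970, Z=1751035.4267
→ Helmert 7p (PV): X=-5122270.6248, Y=3370223.4852, Z=1750914.7957
→ geod (Bowring, a=6378388.000): φ=16.03943551°, λ=146.65688357°, h=-103.3676 m
→ into stereo (λ₀=178.0°): φ=16.03943551°, λ−λ₀=-31.34311643°
scale k = 1.56703104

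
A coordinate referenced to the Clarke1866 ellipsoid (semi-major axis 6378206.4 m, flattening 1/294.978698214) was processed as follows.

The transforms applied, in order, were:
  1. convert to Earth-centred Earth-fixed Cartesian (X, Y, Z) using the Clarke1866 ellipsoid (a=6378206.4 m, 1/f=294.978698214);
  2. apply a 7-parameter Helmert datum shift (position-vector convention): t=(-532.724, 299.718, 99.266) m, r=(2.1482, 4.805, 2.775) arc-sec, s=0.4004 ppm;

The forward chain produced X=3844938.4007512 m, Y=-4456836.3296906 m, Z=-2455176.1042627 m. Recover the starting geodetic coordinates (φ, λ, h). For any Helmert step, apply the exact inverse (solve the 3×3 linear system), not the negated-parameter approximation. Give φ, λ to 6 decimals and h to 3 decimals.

start: X=3844938.4008, Y=-4456836.3297, Z=-2455176.1043 m
→ Helmert⁻¹: X=3845466.8128, Y=-4457211.5680, Z=-2455138.3851
→ geod (Bowring, a=6378206.400): φ=-22.77750200°, λ=-49.21396200°, h=3259.7990 m

φ=-22.777502°, λ=-49.213962°, h=3259.799 m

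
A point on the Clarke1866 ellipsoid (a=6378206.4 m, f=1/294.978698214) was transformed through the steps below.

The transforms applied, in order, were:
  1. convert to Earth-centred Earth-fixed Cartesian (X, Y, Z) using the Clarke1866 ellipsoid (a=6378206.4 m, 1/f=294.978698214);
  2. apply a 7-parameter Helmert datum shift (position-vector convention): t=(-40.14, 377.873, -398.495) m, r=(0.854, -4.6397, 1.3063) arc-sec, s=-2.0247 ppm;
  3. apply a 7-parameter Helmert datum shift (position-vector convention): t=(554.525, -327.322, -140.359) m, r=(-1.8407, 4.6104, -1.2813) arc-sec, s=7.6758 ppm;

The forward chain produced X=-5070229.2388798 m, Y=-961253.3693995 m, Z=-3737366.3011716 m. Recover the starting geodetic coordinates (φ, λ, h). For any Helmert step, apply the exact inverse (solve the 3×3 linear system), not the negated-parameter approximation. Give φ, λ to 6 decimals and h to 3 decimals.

φ=-36.091191°, λ=-169.265547°, h=1065.536 m

start: X=-5070229.2389, Y=-961253.3694, Z=-3737366.3012 m
→ Helmert⁻¹: X=-5070655.3367, Y=-960916.8184, Z=-3737319.1699
→ Helmert⁻¹: X=-5070715.6066, Y=-961279.9958, Z=-3736810.2009
→ geod (Bowring, a=6378206.400): φ=-36.09119100°, λ=-169.26554700°, h=1065.5360 m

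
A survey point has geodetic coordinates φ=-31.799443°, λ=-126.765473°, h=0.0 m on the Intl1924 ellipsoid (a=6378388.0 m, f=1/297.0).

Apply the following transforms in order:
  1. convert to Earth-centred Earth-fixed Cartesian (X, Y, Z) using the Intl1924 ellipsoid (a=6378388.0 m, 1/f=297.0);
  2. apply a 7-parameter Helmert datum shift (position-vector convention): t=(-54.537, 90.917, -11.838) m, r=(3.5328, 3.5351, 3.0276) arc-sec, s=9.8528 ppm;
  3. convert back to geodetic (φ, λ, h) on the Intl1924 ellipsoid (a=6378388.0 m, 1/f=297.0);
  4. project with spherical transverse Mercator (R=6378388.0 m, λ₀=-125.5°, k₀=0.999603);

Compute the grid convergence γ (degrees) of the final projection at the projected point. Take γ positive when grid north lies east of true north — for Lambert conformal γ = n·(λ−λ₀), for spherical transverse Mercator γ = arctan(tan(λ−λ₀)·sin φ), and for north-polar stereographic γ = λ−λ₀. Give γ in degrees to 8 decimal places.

0.66747402

start: φ=-31.799443°, λ=-126.765473°, h=0.000 m
→ ECEF (a=6378388.000, f=1/297.0): X=-3247710.0804, Y=-4346762.1965, Z=-3341600.7735
→ Helmert 7p (PV): X=-3247790.0841, Y=-4346704.5445, Z=-3341664.3236
→ geod (Bowring, a=6378388.000): φ=-31.79992200°, λ=-126.76651413°, h=34.9342 m
→ into tm (λ₀=-125.5°): φ=-31.79992200°, λ−λ₀=-1.26651413°
convergence γ = 0.66747402°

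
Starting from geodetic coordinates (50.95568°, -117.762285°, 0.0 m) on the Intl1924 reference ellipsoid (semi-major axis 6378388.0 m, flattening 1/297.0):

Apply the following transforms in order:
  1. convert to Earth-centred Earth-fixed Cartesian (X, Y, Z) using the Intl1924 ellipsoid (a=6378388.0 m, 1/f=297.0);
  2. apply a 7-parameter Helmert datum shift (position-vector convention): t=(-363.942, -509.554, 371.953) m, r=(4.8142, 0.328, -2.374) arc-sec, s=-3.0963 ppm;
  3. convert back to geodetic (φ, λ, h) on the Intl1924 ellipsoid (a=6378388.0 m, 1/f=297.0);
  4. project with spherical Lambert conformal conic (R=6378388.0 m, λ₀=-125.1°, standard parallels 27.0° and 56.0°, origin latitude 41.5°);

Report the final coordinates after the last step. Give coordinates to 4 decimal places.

start: φ=50.955680°, λ=-117.762285°, h=0.000 m
→ ECEF (a=6378388.000, f=1/297.0): X=-1875353.1654, Y=-3562606.0910, Z=4930536.1113
→ Helmert 7p (PV): X=-1875744.4639, Y=-3563198.1077, Z=4930812.6295
→ geod (Bowring, a=6378388.000): φ=50.95231641°, λ=-117.76328800°, h=659.5823 m
→ lcc (R=6378388.0, λ₀=-125.1°): E=503795.2138, N=1044191.1018

E=503795.2138 m, N=1044191.1018 m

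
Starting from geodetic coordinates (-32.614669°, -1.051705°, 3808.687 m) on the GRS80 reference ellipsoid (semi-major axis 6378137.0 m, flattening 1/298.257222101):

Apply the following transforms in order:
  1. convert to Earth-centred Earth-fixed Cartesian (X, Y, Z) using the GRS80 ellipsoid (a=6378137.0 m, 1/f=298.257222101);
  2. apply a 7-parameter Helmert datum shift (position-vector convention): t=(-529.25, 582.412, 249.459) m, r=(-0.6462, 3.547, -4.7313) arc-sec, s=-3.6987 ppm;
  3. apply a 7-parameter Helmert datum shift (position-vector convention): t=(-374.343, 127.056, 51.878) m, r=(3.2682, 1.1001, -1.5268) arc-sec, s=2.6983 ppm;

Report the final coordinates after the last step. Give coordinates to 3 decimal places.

X=5378941.114 m, Y=-98173.739 m, Z=-3419911.755 m

start: φ=-32.614669°, λ=-1.051705°, h=3808.687 m
→ ECEF (a=6378137.000, f=1/298.257222101): X=5379930.1371, Y=-98763.5568, Z=-3420094.0609
→ Helmert 7p (PV): X=5379319.9101, Y=-98314.8985, Z=-3419924.1573
→ Helmert 7p (PV): X=5378941.1144, Y=-98173.7386, Z=-3419911.7554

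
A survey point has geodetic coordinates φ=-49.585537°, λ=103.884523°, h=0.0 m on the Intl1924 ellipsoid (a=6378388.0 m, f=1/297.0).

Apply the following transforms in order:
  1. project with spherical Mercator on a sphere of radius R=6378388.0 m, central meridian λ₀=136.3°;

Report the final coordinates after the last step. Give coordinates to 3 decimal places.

E=-3608616.398 m, N=-6375056.025 m

start: φ=-49.585537°, λ=103.884523°, h=0.000 m
→ merc (R=6378388.0, λ₀=136.3°): E=-3608616.3984, N=-6375056.0254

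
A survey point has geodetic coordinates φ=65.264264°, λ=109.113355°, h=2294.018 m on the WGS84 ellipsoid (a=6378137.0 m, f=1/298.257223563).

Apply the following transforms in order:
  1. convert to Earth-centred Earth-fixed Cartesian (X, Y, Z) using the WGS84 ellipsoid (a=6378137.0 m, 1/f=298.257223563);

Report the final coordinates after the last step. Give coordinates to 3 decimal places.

X=-876613.032 m, Y=2529600.343 m, Z=5772183.779 m

start: φ=65.264264°, λ=109.113355°, h=2294.018 m
→ ECEF (a=6378137.000, f=1/298.257223563): X=-876613.0324, Y=2529600.3426, Z=5772183.7787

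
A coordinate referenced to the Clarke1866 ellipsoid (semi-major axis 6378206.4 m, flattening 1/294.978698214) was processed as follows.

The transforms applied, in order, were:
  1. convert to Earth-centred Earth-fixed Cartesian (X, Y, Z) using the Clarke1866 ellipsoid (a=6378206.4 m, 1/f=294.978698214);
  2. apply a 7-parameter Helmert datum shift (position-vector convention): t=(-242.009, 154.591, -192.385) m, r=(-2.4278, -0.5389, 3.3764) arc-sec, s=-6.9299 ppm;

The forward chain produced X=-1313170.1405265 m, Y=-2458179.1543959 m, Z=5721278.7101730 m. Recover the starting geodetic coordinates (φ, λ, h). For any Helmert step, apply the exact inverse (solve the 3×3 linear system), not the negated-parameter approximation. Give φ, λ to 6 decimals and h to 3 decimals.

φ=64.181249°, λ=-118.105458°, h=3481.483 m

start: X=-1313170.1405, Y=-2458179.1544, Z=5721278.7102 m
→ Helmert⁻¹: X=-1312962.5239, Y=-2458396.6329, Z=5721485.2389
→ geod (Bowring, a=6378206.400): φ=64.18124900°, λ=-118.10545800°, h=3481.4830 m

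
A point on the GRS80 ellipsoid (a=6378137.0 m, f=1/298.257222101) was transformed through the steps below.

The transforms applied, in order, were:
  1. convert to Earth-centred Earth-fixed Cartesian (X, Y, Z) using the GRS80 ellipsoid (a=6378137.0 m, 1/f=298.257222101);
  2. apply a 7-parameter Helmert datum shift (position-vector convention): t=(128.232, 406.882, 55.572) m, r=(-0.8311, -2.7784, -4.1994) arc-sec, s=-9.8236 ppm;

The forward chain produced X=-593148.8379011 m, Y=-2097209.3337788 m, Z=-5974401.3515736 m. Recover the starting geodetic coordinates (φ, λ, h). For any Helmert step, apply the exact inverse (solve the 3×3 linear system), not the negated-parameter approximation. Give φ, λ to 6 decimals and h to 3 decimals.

φ=-70.078083°, λ=-105.793745°, h=534.232 m

start: X=-593148.8379, Y=-2097209.3338, Z=-5974401.3516 m
→ Helmert⁻¹: X=-593320.6691, Y=-2097624.8287, Z=-5974516.0747
→ geod (Bowring, a=6378137.000): φ=-70.07808300°, λ=-105.79374500°, h=534.2320 m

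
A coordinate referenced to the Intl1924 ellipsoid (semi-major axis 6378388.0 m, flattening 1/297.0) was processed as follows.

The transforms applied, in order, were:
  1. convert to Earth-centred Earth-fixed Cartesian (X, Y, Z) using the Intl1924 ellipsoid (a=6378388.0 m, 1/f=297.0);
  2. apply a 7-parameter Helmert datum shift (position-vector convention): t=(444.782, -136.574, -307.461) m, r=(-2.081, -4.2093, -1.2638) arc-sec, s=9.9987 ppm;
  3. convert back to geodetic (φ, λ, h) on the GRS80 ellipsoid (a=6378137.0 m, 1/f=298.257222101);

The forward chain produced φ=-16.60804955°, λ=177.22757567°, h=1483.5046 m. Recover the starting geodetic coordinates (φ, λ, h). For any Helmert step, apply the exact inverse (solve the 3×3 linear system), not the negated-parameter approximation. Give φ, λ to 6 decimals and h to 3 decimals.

start: φ=-16.608050°, λ=177.227576°, h=1483.505 m
→ ECEF (a=6378137.000, f=1/298.257222101): X=-6107992.6590, Y=295784.0232, Z=-1811733.6637
→ Helmert⁻¹: X=-6108415.1415, Y=295898.4856, Z=-1811280.4497
→ geod (Bowring, a=6378388.000): φ=-16.60347300°, λ=177.22669600°, h=1520.1170 m

φ=-16.603473°, λ=177.226696°, h=1520.117 m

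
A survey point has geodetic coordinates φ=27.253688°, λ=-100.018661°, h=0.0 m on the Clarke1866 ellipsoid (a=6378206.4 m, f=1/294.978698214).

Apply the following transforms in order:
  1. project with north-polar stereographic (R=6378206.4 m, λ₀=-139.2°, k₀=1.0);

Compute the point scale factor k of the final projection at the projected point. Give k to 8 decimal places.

1.37180690

start: φ=27.253688°, λ=-100.018661°, h=0.000 m
→ into stereo (λ₀=-139.2°): φ=27.25368800°, λ−λ₀=39.18133900°
scale k = 1.37180690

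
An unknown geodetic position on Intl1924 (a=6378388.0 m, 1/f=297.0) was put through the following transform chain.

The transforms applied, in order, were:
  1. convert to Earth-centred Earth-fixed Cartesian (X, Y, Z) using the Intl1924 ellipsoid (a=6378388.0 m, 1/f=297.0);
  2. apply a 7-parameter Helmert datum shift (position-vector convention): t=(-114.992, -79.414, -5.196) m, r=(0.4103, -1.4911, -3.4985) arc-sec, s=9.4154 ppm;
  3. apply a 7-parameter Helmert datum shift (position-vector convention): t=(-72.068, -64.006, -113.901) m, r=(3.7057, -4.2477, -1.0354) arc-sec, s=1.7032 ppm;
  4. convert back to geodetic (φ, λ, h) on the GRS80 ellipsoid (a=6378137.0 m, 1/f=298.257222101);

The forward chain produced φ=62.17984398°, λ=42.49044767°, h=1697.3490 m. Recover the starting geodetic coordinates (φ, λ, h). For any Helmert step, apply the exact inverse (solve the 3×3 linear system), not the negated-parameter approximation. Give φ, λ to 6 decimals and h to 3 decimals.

start: φ=62.179844°, λ=42.490448°, h=1697.349 m
→ ECEF (a=6378137.000, f=1/298.257222101): X=2201314.5609, Y=2016458.0987, Z=5619398.2601
→ Helmert⁻¹: X=2201488.4796, Y=2016630.6782, Z=5619421.0235
→ Helmert⁻¹: X=2201589.1592, Y=2016739.6238, Z=5619353.3838
→ geod (Bowring, a=6378388.000): φ=62.17721900°, λ=42.49087200°, h=1661.3290 m

φ=62.177219°, λ=42.490872°, h=1661.329 m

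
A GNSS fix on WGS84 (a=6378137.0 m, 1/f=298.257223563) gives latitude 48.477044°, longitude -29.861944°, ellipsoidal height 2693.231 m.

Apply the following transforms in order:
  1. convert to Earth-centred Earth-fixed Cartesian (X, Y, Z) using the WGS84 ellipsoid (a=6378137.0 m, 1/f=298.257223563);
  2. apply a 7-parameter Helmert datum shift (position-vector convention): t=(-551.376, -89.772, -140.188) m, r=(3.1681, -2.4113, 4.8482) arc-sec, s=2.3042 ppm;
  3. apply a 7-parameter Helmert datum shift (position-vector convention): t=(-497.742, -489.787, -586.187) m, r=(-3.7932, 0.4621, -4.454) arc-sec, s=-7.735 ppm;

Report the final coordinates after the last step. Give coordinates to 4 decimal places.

X=3674145.2056 m, Y=-2110665.0770 m, Z=4753511.1024 m

start: φ=48.477044°, λ=-29.861944°, h=2693.231 m
→ ECEF (a=6378137.000, f=1/298.257223563): X=3675255.1753, Y=-2110118.4198, Z=4754222.1672
→ Helmert 7p (PV): X=3674706.2872, Y=-2110199.6899, Z=4754103.4887
→ Helmert 7p (PV): X=3674145.2056, Y=-2110665.0770, Z=4753511.1024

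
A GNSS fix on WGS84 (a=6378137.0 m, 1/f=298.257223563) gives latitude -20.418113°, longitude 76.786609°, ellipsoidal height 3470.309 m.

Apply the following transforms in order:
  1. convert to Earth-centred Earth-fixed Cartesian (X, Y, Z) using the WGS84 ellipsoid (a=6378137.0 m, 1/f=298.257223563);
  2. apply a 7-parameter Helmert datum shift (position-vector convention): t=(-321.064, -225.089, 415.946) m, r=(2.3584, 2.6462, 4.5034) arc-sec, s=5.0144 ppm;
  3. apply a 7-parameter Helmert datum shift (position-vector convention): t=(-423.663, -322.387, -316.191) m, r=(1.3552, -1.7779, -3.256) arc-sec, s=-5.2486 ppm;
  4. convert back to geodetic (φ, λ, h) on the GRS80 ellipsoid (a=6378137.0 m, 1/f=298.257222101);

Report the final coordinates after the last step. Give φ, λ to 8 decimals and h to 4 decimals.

φ=-20.41852983°, λ=76.79287478°, h=2774.7937 m

start: φ=-20.418113°, λ=76.786609°, h=3470.309 m
→ ECEF (a=6378137.000, f=1/298.257223563): X=1367607.1548, Y=5824699.1596, Z=-2212345.8094
→ Helmert 7p (PV): X=1367137.3940, Y=5824558.4330, Z=-2211891.9032
→ Helmert 7p (PV): X=1366817.5640, Y=5824198.4268, Z=-2212146.4326
→ geod (Bowring, a=6378137.000): φ=-20.41852983°, λ=76.79287478°, h=2774.7937 m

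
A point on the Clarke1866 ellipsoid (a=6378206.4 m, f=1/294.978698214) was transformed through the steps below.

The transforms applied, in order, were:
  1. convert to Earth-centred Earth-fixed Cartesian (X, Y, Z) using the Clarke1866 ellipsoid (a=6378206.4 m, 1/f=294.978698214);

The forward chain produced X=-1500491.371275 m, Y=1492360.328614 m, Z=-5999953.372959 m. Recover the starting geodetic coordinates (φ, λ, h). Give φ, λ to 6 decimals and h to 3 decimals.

φ=-70.693172°, λ=135.155662°, h=3271.188 m

start: X=-1500491.3713, Y=1492360.3286, Z=-5999953.3730 m
→ geod (Bowring, a=6378206.400): φ=-70.69317200°, λ=135.15566200°, h=3271.1880 m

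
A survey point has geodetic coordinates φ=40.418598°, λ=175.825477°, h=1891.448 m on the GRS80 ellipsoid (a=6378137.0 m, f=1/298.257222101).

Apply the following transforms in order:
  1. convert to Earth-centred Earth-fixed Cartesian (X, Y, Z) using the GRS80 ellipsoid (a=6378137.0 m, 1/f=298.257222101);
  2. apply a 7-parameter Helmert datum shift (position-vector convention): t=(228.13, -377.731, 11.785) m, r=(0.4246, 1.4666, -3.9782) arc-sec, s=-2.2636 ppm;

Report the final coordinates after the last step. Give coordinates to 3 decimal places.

start: φ=40.418598°, λ=175.825477°, h=1891.448 m
→ ECEF (a=6378137.000, f=1/298.257222101): X=-4851235.8460, Y=354083.7906, Z=4114708.6421
→ Helmert 7p (PV): X=-4850960.6489, Y=353790.3528, Z=4114746.3355

X=-4850960.649 m, Y=353790.353 m, Z=4114746.336 m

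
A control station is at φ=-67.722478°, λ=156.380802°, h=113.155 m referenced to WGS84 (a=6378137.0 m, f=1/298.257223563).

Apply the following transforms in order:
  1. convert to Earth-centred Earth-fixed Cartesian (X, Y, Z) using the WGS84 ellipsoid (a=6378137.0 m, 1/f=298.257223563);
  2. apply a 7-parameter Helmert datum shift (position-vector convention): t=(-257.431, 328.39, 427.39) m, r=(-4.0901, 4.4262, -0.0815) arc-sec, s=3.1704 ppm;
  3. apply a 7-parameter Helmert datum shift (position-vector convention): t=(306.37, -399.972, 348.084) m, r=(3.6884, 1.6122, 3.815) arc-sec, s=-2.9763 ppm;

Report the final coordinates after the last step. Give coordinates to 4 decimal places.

X=-2221913.8814 m, Y=971432.2111 m, Z=-5878695.5395 m

start: φ=-67.722478°, λ=156.380802°, h=113.155 m
→ ECEF (a=6378137.000, f=1/298.257223563): X=-2221772.6807, Y=971555.2863, Z=-5879533.0281
→ Helmert 7p (PV): X=-2222162.9399, Y=971771.0466, Z=-5879095.8672
→ Helmert 7p (PV): X=-2221913.8814, Y=971432.2111, Z=-5878695.5395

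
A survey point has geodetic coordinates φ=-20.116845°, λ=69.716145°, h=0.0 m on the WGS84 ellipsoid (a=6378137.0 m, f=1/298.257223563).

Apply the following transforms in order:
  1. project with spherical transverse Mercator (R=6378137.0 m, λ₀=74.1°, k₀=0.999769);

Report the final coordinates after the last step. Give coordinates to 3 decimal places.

E=-458472.314 m, N=-2244920.242 m

start: φ=-20.116845°, λ=69.716145°, h=0.000 m
→ tm (R=6378137.0, λ₀=74.1°): E=-458472.3144, N=-2244920.2419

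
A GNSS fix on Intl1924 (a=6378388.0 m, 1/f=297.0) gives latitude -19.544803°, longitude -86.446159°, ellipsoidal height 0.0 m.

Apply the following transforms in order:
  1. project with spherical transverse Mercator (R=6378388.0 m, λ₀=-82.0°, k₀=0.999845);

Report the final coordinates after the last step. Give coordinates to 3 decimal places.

E=-466735.218 m, N=-2181532.718 m

start: φ=-19.544803°, λ=-86.446159°, h=0.000 m
→ tm (R=6378388.0, λ₀=-82.0°): E=-466735.2175, N=-2181532.7178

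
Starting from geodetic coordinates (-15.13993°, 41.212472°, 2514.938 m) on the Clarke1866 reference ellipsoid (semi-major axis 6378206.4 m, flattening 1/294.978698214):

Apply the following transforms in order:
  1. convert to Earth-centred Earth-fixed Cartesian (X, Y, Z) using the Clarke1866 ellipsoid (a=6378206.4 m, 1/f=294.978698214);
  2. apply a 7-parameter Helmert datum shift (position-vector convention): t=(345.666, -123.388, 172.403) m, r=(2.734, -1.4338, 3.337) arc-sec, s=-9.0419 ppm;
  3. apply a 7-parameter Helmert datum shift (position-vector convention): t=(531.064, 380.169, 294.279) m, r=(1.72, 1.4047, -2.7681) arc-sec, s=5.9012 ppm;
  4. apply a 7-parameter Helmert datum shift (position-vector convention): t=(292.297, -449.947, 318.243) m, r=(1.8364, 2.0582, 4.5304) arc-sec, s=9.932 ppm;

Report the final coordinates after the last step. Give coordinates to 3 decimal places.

X=4635583.219 m, Y=4058979.266 m, Z=-1654754.233 m

start: φ=-15.139930°, λ=41.212472°, h=2514.938 m
→ ECEF (a=6378206.400, f=1/294.978698214): X=4634499.3415, Y=4058979.7901, Z=-1655606.1070
→ Helmert 7p (PV): X=4634748.9447, Y=4058916.6231, Z=-1655332.7184
→ Helmert 7p (PV): X=4635350.5576, Y=4059272.3488, Z=-1655045.9248
→ Helmert 7p (PV): X=4635583.2192, Y=4058979.2656, Z=-1654754.2332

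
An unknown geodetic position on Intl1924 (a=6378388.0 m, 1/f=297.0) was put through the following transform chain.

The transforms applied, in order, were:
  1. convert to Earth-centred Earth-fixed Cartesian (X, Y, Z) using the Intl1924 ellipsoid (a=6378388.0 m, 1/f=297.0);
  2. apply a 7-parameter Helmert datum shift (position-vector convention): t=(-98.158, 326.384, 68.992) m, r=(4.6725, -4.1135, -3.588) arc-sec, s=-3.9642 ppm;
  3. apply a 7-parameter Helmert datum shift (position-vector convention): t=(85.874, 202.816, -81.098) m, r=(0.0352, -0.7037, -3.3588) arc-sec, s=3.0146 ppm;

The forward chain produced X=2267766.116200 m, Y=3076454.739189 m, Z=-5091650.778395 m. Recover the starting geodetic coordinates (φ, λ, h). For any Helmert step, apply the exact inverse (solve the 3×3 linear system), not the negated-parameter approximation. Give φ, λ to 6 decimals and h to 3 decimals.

φ=-53.297062°, λ=53.602204°, h=1614.005 m

start: X=2267766.1162, Y=3076454.7392, Z=-5091650.7784 m
→ Helmert⁻¹: X=2267605.9416, Y=3076278.7062, Z=-5091562.5926
→ Helmert⁻¹: X=2267558.0397, Y=3075888.6170, Z=-5091766.6683
→ geod (Bowring, a=6378388.000): φ=-53.29706200°, λ=53.60220400°, h=1614.0050 m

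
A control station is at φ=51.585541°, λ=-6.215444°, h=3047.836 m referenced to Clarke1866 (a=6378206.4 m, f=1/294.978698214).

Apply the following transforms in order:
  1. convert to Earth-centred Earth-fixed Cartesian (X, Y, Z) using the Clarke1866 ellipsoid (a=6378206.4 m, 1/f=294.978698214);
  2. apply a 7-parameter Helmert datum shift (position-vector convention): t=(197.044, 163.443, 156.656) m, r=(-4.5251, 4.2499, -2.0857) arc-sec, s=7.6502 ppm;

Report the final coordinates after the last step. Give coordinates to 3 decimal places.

start: φ=51.585541°, λ=-6.215444°, h=3047.836 m
→ ECEF (a=6378206.400, f=1/294.978698214): X=3949868.4473, Y=-430170.3061, Z=4976465.6007
→ Helmert 7p (PV): X=3950193.8951, Y=-429940.9184, Z=4976588.3808

X=3950193.895 m, Y=-429940.918 m, Z=4976588.381 m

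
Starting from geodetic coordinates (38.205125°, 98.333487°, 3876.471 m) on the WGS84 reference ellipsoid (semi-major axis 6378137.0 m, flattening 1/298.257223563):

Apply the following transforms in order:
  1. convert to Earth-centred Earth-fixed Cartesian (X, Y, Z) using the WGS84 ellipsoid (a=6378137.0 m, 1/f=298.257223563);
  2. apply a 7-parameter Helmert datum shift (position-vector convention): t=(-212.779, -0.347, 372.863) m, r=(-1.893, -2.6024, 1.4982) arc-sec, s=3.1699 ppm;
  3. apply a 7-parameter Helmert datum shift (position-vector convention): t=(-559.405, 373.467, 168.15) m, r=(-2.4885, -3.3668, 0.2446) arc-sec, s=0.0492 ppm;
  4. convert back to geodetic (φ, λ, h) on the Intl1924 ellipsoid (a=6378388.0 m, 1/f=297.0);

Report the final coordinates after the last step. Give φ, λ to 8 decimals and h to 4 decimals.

start: φ=38.205125°, λ=98.333487°, h=3876.471 m
→ ECEF (a=6378137.000, f=1/298.257223563): X=-727777.8813, Y=4968405.6732, Z=3925758.2149
→ Helmert 7p (PV): X=-728078.5860, Y=4968451.8182, Z=3926088.7421
→ Helmert 7p (PV): X=-728708.0030, Y=4968872.0329, Z=3926185.2588
→ geod (Bowring, a=6378388.000): φ=38.20562467°, λ=98.34321548°, h=4393.0512 m

φ=38.20562467°, λ=98.34321548°, h=4393.0512 m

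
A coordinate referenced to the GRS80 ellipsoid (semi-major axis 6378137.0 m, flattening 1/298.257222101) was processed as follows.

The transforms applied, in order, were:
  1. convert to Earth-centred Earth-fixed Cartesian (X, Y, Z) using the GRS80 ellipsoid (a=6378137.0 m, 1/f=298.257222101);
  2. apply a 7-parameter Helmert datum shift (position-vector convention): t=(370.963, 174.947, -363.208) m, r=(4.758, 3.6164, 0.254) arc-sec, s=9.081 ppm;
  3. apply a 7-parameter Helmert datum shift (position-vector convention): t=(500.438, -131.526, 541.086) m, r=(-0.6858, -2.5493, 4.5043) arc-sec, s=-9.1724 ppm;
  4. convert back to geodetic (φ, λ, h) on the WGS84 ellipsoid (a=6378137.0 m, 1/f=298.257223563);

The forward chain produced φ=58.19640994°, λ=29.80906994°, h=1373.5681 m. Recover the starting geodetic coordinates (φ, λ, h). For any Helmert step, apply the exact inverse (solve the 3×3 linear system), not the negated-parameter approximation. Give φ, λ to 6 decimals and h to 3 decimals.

φ=58.201197°, λ=29.816282°, h=813.056 m

start: φ=58.196410°, λ=29.809070°, h=1373.568 m
→ ECEF (a=6378137.000, f=1/298.257223563): X=2924291.4579, Y=1675372.3135, Z=5398465.7657
→ Helmert⁻¹: X=2923921.1407, Y=1675437.4096, Z=5397943.6249
→ Helmert⁻¹: X=2923431.0455, Y=1675368.1740, Z=5398270.4208
→ geod (Bowring, a=6378137.000): φ=58.20119700°, λ=29.81628200°, h=813.0560 m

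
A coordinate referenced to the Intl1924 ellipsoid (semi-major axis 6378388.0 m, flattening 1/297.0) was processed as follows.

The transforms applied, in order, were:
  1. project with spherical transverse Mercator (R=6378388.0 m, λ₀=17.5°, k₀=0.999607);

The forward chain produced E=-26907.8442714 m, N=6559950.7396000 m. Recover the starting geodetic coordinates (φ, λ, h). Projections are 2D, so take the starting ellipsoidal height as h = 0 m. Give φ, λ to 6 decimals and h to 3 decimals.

start: E=-26907.8443, N=6559950.7396 m
→ tm⁻¹: φ=58.94904100°, λ=17.03120600°

φ=58.949041°, λ=17.031206°, h=0.000 m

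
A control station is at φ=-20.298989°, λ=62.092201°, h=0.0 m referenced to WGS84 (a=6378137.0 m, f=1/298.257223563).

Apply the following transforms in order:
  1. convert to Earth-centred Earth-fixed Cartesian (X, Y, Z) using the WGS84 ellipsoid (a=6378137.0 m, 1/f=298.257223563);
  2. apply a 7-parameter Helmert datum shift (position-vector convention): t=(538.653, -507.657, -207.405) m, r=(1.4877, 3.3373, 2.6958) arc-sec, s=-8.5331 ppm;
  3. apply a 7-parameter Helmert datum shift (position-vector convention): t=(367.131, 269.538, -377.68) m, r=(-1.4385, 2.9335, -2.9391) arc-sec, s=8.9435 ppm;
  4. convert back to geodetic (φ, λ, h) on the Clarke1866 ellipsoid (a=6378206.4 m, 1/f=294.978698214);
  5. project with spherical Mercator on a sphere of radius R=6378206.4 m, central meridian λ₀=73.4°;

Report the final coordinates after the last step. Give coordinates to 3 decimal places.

E=-1259708.296 m, N=-2309279.518 m

start: φ=-20.298989°, λ=62.092201°, h=0.000 m
→ ECEF (a=6378137.000, f=1/298.257223563): X=2801015.1768, Y=5288456.2525, Z=-2198770.8634
→ Helmert 7p (PV): X=2801425.2358, Y=5287955.9351, Z=-2198966.6822
→ Helmert 7p (PV): X=2801861.4970, Y=5288217.5118, Z=-2199440.7497
→ geod (Bowring, a=6378206.400): φ=-20.30547860°, λ=62.08397097°, h=365.2899 m
→ merc (R=6378206.4, λ₀=73.4°): E=-1259708.2960, N=-2309279.5178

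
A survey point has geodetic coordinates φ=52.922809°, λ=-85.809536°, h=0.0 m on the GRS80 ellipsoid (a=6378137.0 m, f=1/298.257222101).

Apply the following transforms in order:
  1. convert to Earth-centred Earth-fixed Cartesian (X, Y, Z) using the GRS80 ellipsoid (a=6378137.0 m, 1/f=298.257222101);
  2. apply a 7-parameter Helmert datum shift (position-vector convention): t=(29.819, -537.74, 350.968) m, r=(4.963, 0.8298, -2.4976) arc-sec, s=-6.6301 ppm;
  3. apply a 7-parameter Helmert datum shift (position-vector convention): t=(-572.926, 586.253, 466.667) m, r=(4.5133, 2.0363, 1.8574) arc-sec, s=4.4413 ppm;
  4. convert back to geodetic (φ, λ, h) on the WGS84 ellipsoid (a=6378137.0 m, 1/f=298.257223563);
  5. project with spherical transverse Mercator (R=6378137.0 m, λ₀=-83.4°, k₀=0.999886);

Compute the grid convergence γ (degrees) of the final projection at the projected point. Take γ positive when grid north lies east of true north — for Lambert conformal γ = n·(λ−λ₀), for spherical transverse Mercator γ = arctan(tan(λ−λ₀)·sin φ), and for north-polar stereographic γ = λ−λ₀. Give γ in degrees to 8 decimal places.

-1.92875577

start: φ=52.922809°, λ=-85.809536°, h=0.000 m
→ ECEF (a=6378137.000, f=1/298.257222101): X=281586.4384, Y=-3843234.8754, Z=5065369.1466
→ Helmert 7p (PV): X=281588.2319, Y=-3843872.4226, Z=5065592.9252
→ Helmert 7p (PV): X=281101.1795, Y=-3843411.5469, Z=5065995.2016
→ geod (Bowring, a=6378137.000): φ=52.92519124°, λ=-85.81692339°, h=584.3574 m
→ into tm (λ₀=-83.4°): φ=52.92519124°, λ−λ₀=-2.41692339°
convergence γ = -1.92875577°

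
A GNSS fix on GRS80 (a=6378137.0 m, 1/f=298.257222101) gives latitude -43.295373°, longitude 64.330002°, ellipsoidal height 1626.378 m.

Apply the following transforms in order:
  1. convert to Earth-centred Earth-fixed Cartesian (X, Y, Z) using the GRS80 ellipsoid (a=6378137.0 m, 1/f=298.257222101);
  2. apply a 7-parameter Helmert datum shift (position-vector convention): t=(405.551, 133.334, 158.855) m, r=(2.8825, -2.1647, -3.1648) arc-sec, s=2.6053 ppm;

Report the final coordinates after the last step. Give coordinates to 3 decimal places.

X=2015142.616 m, Y=4191864.730 m, Z=-4352331.147 m

start: φ=-43.295373°, λ=64.330002°, h=1626.378 m
→ ECEF (a=6378137.000, f=1/298.257222101): X=2014621.8223, Y=4191690.5610, Z=-4352558.3829
→ Helmert 7p (PV): X=2015142.6161, Y=4191864.7305, Z=-4352331.1466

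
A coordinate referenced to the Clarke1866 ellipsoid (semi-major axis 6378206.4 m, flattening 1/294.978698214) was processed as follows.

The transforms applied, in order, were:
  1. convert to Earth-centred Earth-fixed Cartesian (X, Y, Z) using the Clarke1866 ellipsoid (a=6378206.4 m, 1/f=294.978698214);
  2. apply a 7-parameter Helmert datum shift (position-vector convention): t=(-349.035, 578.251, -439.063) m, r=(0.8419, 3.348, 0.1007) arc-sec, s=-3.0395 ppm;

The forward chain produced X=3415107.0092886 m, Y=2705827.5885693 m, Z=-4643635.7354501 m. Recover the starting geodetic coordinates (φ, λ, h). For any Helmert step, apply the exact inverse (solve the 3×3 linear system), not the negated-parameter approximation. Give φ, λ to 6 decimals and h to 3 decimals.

φ=-47.014658°, λ=38.380531°, h=675.948 m

start: X=3415107.0093, Y=2705827.5886, Z=-4643635.7355 m
→ Helmert⁻¹: X=3415543.1122, Y=2705236.9409, Z=-4643166.3877
→ geod (Bowring, a=6378206.400): φ=-47.01465800°, λ=38.38053100°, h=675.9480 m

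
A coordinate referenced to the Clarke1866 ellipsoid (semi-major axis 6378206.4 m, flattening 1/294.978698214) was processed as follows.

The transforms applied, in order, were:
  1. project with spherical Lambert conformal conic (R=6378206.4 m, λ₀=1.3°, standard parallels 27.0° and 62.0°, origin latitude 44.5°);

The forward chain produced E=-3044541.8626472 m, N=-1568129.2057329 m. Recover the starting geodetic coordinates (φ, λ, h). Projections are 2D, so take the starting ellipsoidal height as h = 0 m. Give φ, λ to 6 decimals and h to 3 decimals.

start: E=-3044541.8626, N=-1568129.2057 m
→ lcc⁻¹: φ=24.65917600°, λ=-29.13967800°

φ=24.659176°, λ=-29.139678°, h=0.000 m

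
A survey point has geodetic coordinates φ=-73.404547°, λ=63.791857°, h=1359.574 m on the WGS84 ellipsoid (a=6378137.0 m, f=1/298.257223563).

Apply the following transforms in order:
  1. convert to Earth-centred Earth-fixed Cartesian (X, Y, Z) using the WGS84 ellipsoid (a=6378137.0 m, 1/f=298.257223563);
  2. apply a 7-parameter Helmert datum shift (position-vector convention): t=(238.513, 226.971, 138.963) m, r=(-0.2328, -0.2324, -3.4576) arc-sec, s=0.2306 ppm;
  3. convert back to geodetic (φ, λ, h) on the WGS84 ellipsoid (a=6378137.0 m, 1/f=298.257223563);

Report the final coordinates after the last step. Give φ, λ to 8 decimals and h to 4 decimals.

start: φ=-73.404547°, λ=63.791857°, h=1359.574 m
→ ECEF (a=6378137.000, f=1/298.257223563): X=807168.3729, Y=1639794.3962, Z=-6091592.3868
→ Helmert 7p (PV): X=807441.4233, Y=1640001.3395, Z=-6091455.7698
→ geod (Bowring, a=6378137.000): φ=-73.40156805°, λ=63.78704306°, h=1316.1290 m

φ=-73.40156805°, λ=63.78704306°, h=1316.1290 m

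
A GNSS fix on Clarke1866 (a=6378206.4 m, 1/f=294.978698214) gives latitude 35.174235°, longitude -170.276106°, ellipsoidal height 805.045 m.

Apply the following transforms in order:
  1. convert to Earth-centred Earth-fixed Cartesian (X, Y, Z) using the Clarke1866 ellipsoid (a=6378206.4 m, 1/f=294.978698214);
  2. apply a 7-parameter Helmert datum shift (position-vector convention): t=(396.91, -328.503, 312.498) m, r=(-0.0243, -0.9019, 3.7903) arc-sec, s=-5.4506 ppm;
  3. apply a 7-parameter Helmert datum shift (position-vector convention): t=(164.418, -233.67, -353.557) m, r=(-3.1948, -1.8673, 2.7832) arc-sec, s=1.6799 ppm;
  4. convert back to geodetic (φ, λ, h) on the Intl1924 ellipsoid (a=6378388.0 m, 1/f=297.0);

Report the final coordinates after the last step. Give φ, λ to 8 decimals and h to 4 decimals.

φ=35.17446160°, λ=-170.26786492°, h=152.4489 m

start: φ=35.174235°, λ=-170.276106°, h=805.045 m
→ ECEF (a=6378206.400, f=1/294.978698214): X=-5145098.3682, Y=-881676.2747, Z=3653959.6650
→ Helmert 7p (PV): X=-5144673.1898, Y=-882094.0868, Z=3654229.8536
→ Helmert 7p (PV): X=-5144538.5935, Y=-882342.0577, Z=3653849.5235
→ geod (Bowring, a=6378388.000): φ=35.17446160°, λ=-170.26786492°, h=152.4489 m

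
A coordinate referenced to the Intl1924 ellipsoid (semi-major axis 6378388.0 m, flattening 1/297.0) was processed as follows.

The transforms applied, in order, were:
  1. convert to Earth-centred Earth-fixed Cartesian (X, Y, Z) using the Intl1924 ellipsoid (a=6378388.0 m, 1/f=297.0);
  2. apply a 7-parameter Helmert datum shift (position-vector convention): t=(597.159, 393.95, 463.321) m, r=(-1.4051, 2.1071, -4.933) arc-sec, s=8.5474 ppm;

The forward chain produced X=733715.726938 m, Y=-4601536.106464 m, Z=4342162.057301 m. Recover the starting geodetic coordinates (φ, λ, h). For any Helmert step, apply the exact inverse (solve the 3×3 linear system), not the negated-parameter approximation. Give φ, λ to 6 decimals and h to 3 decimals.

φ=43.167594°, λ=-80.947681°, h=674.842 m

start: X=733715.7269, Y=-4601536.1065, Z=4342162.0573 m
→ Helmert⁻¹: X=733178.0082, Y=-4601902.7634, Z=4341637.7675
→ geod (Bowring, a=6378388.000): φ=43.16759400°, λ=-80.94768100°, h=674.8420 m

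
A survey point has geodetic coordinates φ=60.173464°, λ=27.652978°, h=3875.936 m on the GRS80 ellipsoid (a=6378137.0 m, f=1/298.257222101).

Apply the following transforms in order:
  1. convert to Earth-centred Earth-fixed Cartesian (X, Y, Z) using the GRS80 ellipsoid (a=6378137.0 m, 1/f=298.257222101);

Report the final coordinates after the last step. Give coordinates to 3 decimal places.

X=2818784.140 m, Y=1476945.040 m, Z=5513477.432 m

start: φ=60.173464°, λ=27.652978°, h=3875.936 m
→ ECEF (a=6378137.000, f=1/298.257222101): X=2818784.1396, Y=1476945.0403, Z=5513477.4322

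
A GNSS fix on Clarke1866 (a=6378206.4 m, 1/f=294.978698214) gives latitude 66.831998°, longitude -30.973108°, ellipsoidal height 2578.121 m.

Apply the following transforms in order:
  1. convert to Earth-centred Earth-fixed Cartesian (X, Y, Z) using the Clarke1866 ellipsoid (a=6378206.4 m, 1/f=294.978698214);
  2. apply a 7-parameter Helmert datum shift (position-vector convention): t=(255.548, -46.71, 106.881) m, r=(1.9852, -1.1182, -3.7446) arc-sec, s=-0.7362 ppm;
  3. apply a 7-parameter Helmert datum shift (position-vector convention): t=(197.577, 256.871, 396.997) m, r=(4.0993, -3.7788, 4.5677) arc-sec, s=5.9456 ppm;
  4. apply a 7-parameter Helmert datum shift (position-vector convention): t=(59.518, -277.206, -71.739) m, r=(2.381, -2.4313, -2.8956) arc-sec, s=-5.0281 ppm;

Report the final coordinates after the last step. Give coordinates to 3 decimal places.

start: φ=66.831998°, λ=-30.973108°, h=2578.121 m
→ ECEF (a=6378206.400, f=1/294.978698214): X=2158605.6148, Y=-1295642.5635, Z=5843248.8200
→ Helmert 7p (PV): X=2158804.3748, Y=-1295783.7461, Z=5843350.6315
→ Helmert 7p (PV): X=2158936.4307, Y=-1295602.9039, Z=5843796.1680
→ Helmert 7p (PV): X=2158898.0233, Y=-1295971.3601, Z=5843705.5380

X=2158898.023 m, Y=-1295971.360 m, Z=5843705.538 m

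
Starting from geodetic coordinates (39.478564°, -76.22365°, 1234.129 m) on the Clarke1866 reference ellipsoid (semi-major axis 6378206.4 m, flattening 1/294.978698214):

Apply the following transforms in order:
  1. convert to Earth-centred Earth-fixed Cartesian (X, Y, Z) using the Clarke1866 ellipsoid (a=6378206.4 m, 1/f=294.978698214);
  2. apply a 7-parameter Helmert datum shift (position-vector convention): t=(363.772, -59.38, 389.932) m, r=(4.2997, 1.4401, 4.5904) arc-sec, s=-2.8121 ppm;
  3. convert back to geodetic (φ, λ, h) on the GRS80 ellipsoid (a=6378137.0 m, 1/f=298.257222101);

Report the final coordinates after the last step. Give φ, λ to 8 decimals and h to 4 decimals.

φ=39.47709034°, λ=-76.21834885°, h=1548.4821 m

start: φ=39.478564°, λ=-76.223650°, h=1234.129 m
→ ECEF (a=6378206.400, f=1/294.978698214): X=1174184.0866, Y=-4788953.7888, Z=4034054.4537
→ Helmert 7p (PV): X=1174679.2989, Y=-4789057.6623, Z=4034325.0156
→ geod (Bowring, a=6378137.000): φ=39.47709034°, λ=-76.21834885°, h=1548.4821 m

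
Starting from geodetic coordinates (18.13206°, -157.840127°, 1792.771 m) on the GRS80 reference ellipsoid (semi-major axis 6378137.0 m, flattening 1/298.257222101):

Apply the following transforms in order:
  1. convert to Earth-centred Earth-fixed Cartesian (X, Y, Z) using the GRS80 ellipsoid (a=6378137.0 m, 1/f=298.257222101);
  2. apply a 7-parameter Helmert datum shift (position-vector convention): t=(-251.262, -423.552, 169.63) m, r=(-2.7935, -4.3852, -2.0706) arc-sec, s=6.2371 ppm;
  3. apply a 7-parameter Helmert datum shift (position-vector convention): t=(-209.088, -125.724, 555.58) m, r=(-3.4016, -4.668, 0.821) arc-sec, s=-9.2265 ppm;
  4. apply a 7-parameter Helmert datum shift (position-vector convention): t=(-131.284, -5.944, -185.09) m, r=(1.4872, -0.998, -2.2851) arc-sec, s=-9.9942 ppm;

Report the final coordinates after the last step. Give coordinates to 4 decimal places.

X=-5617736.3170 m, Y=-2288085.2803 m, Z=1973131.3377 m

start: φ=18.132060°, λ=-157.840127°, h=1792.771 m
→ ECEF (a=6378137.000, f=1/298.257222101): X=-5617082.2744, Y=-2287701.0603, Z=1972838.3482
→ Helmert 7p (PV): X=-5617433.4789, Y=-2288055.7744, Z=1972931.8460
→ Helmert 7p (PV): X=-5617626.2798, Y=-2288150.2104, Z=1973379.8281
→ Helmert 7p (PV): X=-5617736.3170, Y=-2288085.2803, Z=1973131.3377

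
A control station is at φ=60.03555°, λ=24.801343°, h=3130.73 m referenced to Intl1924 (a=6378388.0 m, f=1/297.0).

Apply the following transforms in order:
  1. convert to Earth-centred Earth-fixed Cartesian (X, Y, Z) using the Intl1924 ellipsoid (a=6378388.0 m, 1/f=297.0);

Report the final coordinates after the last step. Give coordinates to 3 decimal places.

X=2900678.316 m, Y=1340384.057 m, Z=5505287.223 m

start: φ=60.035550°, λ=24.801343°, h=3130.730 m
→ ECEF (a=6378388.000, f=1/297.0): X=2900678.3161, Y=1340384.0571, Z=5505287.2228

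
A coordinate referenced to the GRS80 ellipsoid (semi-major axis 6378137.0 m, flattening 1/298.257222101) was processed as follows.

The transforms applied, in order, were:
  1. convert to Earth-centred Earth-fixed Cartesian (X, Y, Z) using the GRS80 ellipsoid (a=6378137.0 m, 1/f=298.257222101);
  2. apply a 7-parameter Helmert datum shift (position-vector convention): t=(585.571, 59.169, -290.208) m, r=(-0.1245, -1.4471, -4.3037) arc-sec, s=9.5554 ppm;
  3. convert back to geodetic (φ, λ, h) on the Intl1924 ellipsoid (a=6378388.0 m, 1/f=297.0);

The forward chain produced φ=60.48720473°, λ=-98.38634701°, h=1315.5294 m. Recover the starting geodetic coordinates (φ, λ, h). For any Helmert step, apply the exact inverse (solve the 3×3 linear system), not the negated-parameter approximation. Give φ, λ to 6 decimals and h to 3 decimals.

φ=60.486685°, λ=-98.394822°, h=1760.075 m

start: φ=60.487205°, λ=-98.386347°, h=1315.529 m
→ ECEF (a=6378388.000, f=1/297.0): X=-459533.5408, Y=-3117094.5875, Z=5528682.6763
→ Helmert⁻¹: X=-460010.8869, Y=-3117136.9065, Z=5528921.3991
→ geod (Bowring, a=6378137.000): φ=60.48668500°, λ=-98.39482200°, h=1760.0750 m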